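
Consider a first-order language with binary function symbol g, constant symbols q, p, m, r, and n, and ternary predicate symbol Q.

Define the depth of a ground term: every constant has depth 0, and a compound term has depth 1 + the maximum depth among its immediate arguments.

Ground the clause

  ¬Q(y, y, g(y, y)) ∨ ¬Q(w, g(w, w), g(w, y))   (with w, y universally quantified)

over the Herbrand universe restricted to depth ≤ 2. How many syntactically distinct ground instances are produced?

819025

Ground terms of depth ≤ 2:
  Count level by level. With function symbols g/2, the terms of depth ≤ k are the 5 constants together with each function applied to depth-≤(k−1) tuples, so N_k = 5 + N_{k-1}^2.
  N_0 = 5
  N_1 = 5 + 5^2 = 30
  N_2 = 5 + 30^2 = 905
So there are 905 ground terms available for substitution.
Each of w, y ranges independently over the available ground terms, and distinct assignments produce distinct instances.
Number of ground instances = 905^2 = 819025.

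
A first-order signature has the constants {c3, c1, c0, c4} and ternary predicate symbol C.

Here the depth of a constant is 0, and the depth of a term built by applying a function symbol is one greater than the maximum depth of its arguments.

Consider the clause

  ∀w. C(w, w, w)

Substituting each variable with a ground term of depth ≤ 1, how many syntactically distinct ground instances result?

4

Ground terms of depth ≤ 1:
  With no function symbols every ground term is a constant, so there are exactly 4 ground terms at every depth bound.
  N_0 = 4
  N_1 = 4
  Explicitly: c3, c1, c0, c4.
So there are 4 ground terms available for substitution.
The variable w ranges independently over the available ground terms, and distinct assignments produce distinct instances.
Number of ground instances = 4.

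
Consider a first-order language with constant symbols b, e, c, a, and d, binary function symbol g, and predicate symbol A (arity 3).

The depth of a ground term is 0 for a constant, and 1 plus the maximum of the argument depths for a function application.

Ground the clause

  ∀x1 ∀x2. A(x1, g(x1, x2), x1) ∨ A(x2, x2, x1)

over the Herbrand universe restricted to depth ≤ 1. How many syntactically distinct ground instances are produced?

Ground terms of depth ≤ 1:
  If N_k denotes the number of depth-≤k ground terms, the 5 constants give N_0 = 5, and each function symbol of arity r contributes N_{k-1}^r new terms at level k: N_k = 5 + N_{k-1}^2.
  N_0 = 5
  N_1 = 5 + 5^2 = 30
So there are 30 ground terms available for substitution.
The body mentions every one of the 2 quantified variables; since ground terms form a free algebra, no two substitutions collapse to the same formula.
Number of ground instances = 30^2 = 900.

900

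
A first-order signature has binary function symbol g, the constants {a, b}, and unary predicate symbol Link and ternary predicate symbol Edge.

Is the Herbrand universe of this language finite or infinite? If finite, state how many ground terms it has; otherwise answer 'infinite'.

infinite

The signature has at least one function symbol (g, arity 2) and at least one constant (a).
Iterating g gives infinitely many distinct ground terms: a, g(a, a), g(g(a, a), g(a, a)), ...
So the Herbrand universe is infinite.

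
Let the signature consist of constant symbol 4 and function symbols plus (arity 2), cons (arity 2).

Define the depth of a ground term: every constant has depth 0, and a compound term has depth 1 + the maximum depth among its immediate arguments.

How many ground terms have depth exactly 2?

16

Let N_k count ground terms of depth at most k. Each non-constant term of depth ≤ k is some function symbol applied to depth-≤(k−1) arguments, giving N_k = 1 + N_{k-1}^2 + N_{k-1}^2.
N_0 = 1
N_1 = 1 + 1^2 + 1^2 = 3
N_2 = 1 + 3^2 + 3^2 = 19
Terms of depth exactly 2: N_2 − N_1 = 19 − 3 = 16.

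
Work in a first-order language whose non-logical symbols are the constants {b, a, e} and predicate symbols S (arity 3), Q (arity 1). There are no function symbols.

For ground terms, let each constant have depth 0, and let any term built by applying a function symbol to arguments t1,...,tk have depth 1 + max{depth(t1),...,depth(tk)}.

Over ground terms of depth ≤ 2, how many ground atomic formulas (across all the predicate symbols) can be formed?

First count ground terms of depth ≤ 2.
With no function symbols every ground term is a constant, so there are exactly 3 ground terms at every depth bound.
N_0 = 3
N_1 = 3
N_2 = 3
Explicitly: b, a, e.
So |H| = 3.
Ground atoms are formed by filling each argument slot of a predicate with a term from H, so an r-ary predicate gives |H|^r atoms:
  S: 3^3 = 27;  Q: 3
Total ground atoms: 27 + 3 = 30.

30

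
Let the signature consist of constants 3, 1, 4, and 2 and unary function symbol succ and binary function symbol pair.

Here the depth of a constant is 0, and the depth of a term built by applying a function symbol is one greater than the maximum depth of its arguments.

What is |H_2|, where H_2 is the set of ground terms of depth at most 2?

604

Let N_k = |{terms of depth ≤ k}|. Then N_0 = 4 and N_k = 4 + N_{k-1} + N_{k-1}^2 for k ≥ 1 (one summand per function symbol, arity giving the exponent).
N_0 = 4
N_1 = 4 + 4 + 4^2 = 24
N_2 = 4 + 24 + 24^2 = 604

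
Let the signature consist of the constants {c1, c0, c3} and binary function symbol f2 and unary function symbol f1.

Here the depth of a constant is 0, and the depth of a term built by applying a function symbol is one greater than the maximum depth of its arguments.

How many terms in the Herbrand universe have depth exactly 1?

12

Let N_k = |{terms of depth ≤ k}|. Then N_0 = 3 and N_k = 3 + N_{k-1}^2 + N_{k-1} for k ≥ 1 (one summand per function symbol, arity giving the exponent).
N_0 = 3
N_1 = 3 + 3^2 + 3 = 15
Terms of depth exactly 1: N_1 − N_0 = 15 − 3 = 12.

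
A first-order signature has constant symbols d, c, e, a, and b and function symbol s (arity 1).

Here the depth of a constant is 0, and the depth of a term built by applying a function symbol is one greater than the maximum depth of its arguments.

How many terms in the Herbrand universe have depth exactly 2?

5

Write N_k for the number of ground terms of depth ≤ k. A term of depth ≤ k is either a constant or a function symbol applied to arguments of depth ≤ k−1, so N_k = 5 + N_{k-1}.
N_0 = 5
N_1 = 5 + 5 = 10
N_2 = 5 + 10 = 15
Terms of depth exactly 2: N_2 − N_1 = 15 − 10 = 5.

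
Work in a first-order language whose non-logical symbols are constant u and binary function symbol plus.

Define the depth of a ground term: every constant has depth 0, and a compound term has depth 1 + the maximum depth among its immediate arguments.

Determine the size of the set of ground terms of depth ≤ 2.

Write N_k for the number of ground terms of depth ≤ k. A term of depth ≤ k is either a constant or a function symbol applied to arguments of depth ≤ k−1, so N_k = 1 + N_{k-1}^2.
N_0 = 1
N_1 = 1 + 1^2 = 2
N_2 = 1 + 2^2 = 5

5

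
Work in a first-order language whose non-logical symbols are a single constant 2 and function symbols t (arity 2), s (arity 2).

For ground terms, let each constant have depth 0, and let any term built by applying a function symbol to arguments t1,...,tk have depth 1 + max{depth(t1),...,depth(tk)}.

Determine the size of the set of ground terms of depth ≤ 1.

Let N_k = |{terms of depth ≤ k}|. Then N_0 = 1 and N_k = 1 + N_{k-1}^2 + N_{k-1}^2 for k ≥ 1 (one summand per function symbol, arity giving the exponent).
N_0 = 1
N_1 = 1 + 1^2 + 1^2 = 3

3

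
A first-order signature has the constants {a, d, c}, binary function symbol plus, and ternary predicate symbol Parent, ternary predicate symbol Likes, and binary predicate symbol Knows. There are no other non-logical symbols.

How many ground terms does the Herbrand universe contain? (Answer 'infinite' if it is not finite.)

The signature has at least one function symbol (plus, arity 2) and at least one constant (a).
Iterating plus gives infinitely many distinct ground terms: a, plus(a, a), plus(plus(a, a), plus(a, a)), ...
So the Herbrand universe is infinite.

infinite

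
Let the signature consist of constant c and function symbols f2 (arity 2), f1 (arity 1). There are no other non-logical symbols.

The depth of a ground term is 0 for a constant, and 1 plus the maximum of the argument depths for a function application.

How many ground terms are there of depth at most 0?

1

If N_k denotes the number of depth-≤k ground terms, the 1 constant gives N_0 = 1, and each function symbol of arity r contributes N_{k-1}^r new terms at level k: N_k = 1 + N_{k-1}^2 + N_{k-1}.
N_0 = 1
Explicitly: c.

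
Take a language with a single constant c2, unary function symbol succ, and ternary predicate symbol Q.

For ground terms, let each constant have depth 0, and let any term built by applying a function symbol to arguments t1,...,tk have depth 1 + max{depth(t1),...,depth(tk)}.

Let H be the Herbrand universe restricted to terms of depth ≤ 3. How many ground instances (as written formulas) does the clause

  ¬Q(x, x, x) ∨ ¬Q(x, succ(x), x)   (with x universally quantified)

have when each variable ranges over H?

4

Ground terms of depth ≤ 3:
  Count level by level. With function symbols succ/1, the terms of depth ≤ k are the 1 constant together with each function applied to depth-≤(k−1) tuples, so N_k = 1 + N_{k-1}.
  N_0 = 1
  N_1 = 1 + 1 = 2
  N_2 = 1 + 2 = 3
  N_3 = 1 + 3 = 4
So there are 4 ground terms available for substitution.
There is 1 variable to instantiate (x),  occurring in at least one literal, so different choices give different ground instances.
Number of ground instances = 4.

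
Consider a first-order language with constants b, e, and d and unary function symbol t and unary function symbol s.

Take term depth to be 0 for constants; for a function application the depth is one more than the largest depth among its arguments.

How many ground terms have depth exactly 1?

Let N_k count ground terms of depth at most k. Each non-constant term of depth ≤ k is some function symbol applied to depth-≤(k−1) arguments, giving N_k = 3 + N_{k-1} + N_{k-1}.
N_0 = 3
N_1 = 3 + 3 + 3 = 9
Terms of depth exactly 1: N_1 − N_0 = 9 − 3 = 6.

6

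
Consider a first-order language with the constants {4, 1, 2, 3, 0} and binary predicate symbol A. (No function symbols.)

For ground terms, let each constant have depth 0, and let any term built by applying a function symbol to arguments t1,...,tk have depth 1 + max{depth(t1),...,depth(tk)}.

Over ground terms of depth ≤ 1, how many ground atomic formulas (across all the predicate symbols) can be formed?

First count ground terms of depth ≤ 1.
With no function symbols every ground term is a constant, so there are exactly 5 ground terms at every depth bound.
N_0 = 5
N_1 = 5
Explicitly: 4, 1, 2, 3, 0.
So |H| = 5.
Each predicate of arity r yields |H|^r ground atoms (one per choice of an r-tuple from H):
  A: 5^2 = 25
Total ground atoms: 25.

25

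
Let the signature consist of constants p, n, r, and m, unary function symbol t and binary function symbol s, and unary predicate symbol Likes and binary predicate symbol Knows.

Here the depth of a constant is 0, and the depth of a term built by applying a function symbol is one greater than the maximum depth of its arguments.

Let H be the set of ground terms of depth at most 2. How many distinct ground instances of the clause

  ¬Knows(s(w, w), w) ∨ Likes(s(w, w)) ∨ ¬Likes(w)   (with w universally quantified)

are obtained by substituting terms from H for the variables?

Ground terms of depth ≤ 2:
  Count level by level. With function symbols t/1, s/2, the terms of depth ≤ k are the 4 constants together with each function applied to depth-≤(k−1) tuples, so N_k = 4 + N_{k-1} + N_{k-1}^2.
  N_0 = 4
  N_1 = 4 + 4 + 4^2 = 24
  N_2 = 4 + 24 + 24^2 = 604
So there are 604 ground terms available for substitution.
The variable w ranges independently over the available ground terms, and distinct assignments produce distinct instances.
Number of ground instances = 604.

604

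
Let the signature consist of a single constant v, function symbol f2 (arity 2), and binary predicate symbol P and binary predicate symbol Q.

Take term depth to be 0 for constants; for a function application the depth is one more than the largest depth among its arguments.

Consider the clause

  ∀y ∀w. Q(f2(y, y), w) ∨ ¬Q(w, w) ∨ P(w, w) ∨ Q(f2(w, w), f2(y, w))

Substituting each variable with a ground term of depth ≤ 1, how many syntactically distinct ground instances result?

Ground terms of depth ≤ 1:
  If N_k denotes the number of depth-≤k ground terms, the 1 constant gives N_0 = 1, and each function symbol of arity r contributes N_{k-1}^r new terms at level k: N_k = 1 + N_{k-1}^2.
  N_0 = 1
  N_1 = 1 + 1^2 = 2
  Explicitly: v, f2(v, v).
So there are 2 ground terms available for substitution.
Each of y, w ranges independently over the available ground terms, and distinct assignments produce distinct instances.
Number of ground instances = 2^2 = 4.

4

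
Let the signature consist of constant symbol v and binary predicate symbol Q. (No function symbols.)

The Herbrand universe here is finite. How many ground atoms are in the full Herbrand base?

1

With no function symbols, the Herbrand universe is just the 1 constant.
Ground atoms per predicate: Q: 1^2 = 1.
Herbrand base size = 1 = 1.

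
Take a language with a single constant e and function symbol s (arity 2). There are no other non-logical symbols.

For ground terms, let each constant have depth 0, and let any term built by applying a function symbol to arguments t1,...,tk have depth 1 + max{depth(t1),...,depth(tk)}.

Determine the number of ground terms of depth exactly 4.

Count level by level. With function symbols s/2, the terms of depth ≤ k are the 1 constant together with each function applied to depth-≤(k−1) tuples, so N_k = 1 + N_{k-1}^2.
N_0 = 1
N_1 = 1 + 1^2 = 2
N_2 = 1 + 2^2 = 5
N_3 = 1 + 5^2 = 26
N_4 = 1 + 26^2 = 677
Terms of depth exactly 4: N_4 − N_3 = 677 − 26 = 651.

651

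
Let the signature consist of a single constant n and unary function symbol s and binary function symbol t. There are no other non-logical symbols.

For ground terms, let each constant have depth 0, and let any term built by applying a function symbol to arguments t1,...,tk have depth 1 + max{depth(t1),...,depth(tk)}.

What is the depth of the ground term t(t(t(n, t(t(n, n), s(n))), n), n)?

depth(t(n, n)) = 1 + max(0, 0) = 1
depth(s(n)) = 1 + depth(n) = 1 + 0 = 1
depth(t(t(n, n), s(n))) = 1 + max(1, 1) = 2
depth(t(n, t(t(n, n), s(n)))) = 1 + max(0, 2) = 3
depth(t(t(n, t(t(n, n), s(n))), n)) = 1 + max(3, 0) = 4
depth(t(t(t(n, t(t(n, n), s(n))), n), n)) = 1 + max(4, 0) = 5

5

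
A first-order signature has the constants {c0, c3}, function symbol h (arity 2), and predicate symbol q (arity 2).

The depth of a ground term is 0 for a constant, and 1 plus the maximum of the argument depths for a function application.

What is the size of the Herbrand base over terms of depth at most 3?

2090916

First count ground terms of depth ≤ 3.
If N_k denotes the number of depth-≤k ground terms, the 2 constants give N_0 = 2, and each function symbol of arity r contributes N_{k-1}^r new terms at level k: N_k = 2 + N_{k-1}^2.
N_0 = 2
N_1 = 2 + 2^2 = 6
N_2 = 2 + 6^2 = 38
N_3 = 2 + 38^2 = 1446
So |H| = 1446.
For each predicate symbol, the number of ground atoms is |H| raised to its arity; summing:
  q: 1446^2 = 2090916
Total ground atoms: 2090916.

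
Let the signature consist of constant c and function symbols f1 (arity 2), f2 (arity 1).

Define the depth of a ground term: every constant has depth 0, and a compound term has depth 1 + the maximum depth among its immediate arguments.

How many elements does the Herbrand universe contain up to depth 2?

13

Count level by level. With function symbols f1/2, f2/1, the terms of depth ≤ k are the 1 constant together with each function applied to depth-≤(k−1) tuples, so N_k = 1 + N_{k-1}^2 + N_{k-1}.
N_0 = 1
N_1 = 1 + 1^2 + 1 = 3
N_2 = 1 + 3^2 + 3 = 13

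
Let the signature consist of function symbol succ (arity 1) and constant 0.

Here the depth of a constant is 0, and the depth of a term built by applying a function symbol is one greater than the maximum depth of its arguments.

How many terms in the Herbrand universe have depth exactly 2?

Write N_k for the number of ground terms of depth ≤ k. A term of depth ≤ k is either a constant or a function symbol applied to arguments of depth ≤ k−1, so N_k = 1 + N_{k-1}.
N_0 = 1
N_1 = 1 + 1 = 2
N_2 = 1 + 2 = 3
Terms of depth exactly 2: N_2 − N_1 = 3 − 2 = 1.

1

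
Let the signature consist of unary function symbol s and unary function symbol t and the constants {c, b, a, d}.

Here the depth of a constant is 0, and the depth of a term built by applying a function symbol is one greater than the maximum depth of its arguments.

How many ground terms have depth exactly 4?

Count level by level. With function symbols s/1, t/1, the terms of depth ≤ k are the 4 constants together with each function applied to depth-≤(k−1) tuples, so N_k = 4 + N_{k-1} + N_{k-1}.
N_0 = 4
N_1 = 4 + 4 + 4 = 12
N_2 = 4 + 12 + 12 = 28
N_3 = 4 + 28 + 28 = 60
N_4 = 4 + 60 + 60 = 124
Terms of depth exactly 4: N_4 − N_3 = 124 − 60 = 64.

64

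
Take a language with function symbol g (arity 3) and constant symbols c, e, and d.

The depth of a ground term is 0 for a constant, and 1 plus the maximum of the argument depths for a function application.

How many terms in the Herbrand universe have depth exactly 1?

27

Write N_k for the number of ground terms of depth ≤ k. A term of depth ≤ k is either a constant or a function symbol applied to arguments of depth ≤ k−1, so N_k = 3 + N_{k-1}^3.
N_0 = 3
N_1 = 3 + 3^3 = 30
Terms of depth exactly 1: N_1 − N_0 = 30 − 3 = 27.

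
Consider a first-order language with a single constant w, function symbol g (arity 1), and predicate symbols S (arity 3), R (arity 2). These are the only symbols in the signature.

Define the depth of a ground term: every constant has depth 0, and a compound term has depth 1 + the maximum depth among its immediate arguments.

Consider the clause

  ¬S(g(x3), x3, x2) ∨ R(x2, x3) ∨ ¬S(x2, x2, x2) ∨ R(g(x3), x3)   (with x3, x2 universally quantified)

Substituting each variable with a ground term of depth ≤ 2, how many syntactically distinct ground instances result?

Ground terms of depth ≤ 2:
  Write N_k for the number of ground terms of depth ≤ k. A term of depth ≤ k is either a constant or a function symbol applied to arguments of depth ≤ k−1, so N_k = 1 + N_{k-1}.
  N_0 = 1
  N_1 = 1 + 1 = 2
  N_2 = 1 + 2 = 3
  Explicitly: w, g(w), g(g(w)).
So there are 3 ground terms available for substitution.
The clause has 2 distinct variables (x3, x2), each appearing in the body. In the free term algebra distinct substitutions yield syntactically distinct ground instances.
Number of ground instances = 3^2 = 9.

9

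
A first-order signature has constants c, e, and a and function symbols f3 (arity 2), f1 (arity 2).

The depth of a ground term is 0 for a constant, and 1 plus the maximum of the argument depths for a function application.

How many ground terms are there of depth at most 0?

If N_k denotes the number of depth-≤k ground terms, the 3 constants give N_0 = 3, and each function symbol of arity r contributes N_{k-1}^r new terms at level k: N_k = 3 + N_{k-1}^2 + N_{k-1}^2.
N_0 = 3
Explicitly: c, e, a.

3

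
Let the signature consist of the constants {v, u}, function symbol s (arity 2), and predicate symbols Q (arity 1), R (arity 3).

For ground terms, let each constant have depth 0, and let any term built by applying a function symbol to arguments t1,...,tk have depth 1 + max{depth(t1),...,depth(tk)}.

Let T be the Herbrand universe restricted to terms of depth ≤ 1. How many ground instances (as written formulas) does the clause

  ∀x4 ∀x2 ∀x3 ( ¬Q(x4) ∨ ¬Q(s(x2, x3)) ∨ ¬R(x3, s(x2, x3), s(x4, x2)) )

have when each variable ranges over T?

216

Ground terms of depth ≤ 1:
  Let N_k = |{terms of depth ≤ k}|. Then N_0 = 2 and N_k = 2 + N_{k-1}^2 for k ≥ 1 (one summand per function symbol, arity giving the exponent).
  N_0 = 2
  N_1 = 2 + 2^2 = 6
So there are 6 ground terms available for substitution.
The clause has 3 distinct variables (x4, x2, x3), each appearing in the body. In the free term algebra distinct substitutions yield syntactically distinct ground instances.
Number of ground instances = 6^3 = 216.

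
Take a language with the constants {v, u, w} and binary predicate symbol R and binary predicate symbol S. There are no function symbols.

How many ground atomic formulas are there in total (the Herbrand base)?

18

With no function symbols, the Herbrand universe is just the 3 constants.
Ground atoms per predicate: R: 3^2 = 9, S: 3^2 = 9.
Herbrand base size = 9 + 9 = 18.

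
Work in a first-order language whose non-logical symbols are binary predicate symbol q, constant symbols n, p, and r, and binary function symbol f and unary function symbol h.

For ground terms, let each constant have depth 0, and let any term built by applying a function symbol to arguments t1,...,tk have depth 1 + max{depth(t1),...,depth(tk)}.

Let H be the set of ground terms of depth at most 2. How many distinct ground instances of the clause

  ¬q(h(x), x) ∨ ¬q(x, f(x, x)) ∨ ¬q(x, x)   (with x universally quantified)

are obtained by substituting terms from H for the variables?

243

Ground terms of depth ≤ 2:
  Let N_k count ground terms of depth at most k. Each non-constant term of depth ≤ k is some function symbol applied to depth-≤(k−1) arguments, giving N_k = 3 + N_{k-1}^2 + N_{k-1}.
  N_0 = 3
  N_1 = 3 + 3^2 + 3 = 15
  N_2 = 3 + 15^2 + 15 = 243
So there are 243 ground terms available for substitution.
The variable x ranges independently over the available ground terms, and distinct assignments produce distinct instances.
Number of ground instances = 243.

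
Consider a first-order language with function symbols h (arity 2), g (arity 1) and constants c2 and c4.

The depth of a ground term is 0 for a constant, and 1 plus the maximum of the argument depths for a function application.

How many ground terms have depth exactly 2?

66

Count level by level. With function symbols h/2, g/1, the terms of depth ≤ k are the 2 constants together with each function applied to depth-≤(k−1) tuples, so N_k = 2 + N_{k-1}^2 + N_{k-1}.
N_0 = 2
N_1 = 2 + 2^2 + 2 = 8
N_2 = 2 + 8^2 + 8 = 74
Terms of depth exactly 2: N_2 − N_1 = 74 − 8 = 66.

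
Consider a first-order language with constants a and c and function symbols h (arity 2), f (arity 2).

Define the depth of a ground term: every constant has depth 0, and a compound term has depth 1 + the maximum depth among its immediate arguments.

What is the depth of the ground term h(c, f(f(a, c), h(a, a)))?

depth(f(a, c)) = 1 + max(0, 0) = 1
depth(h(a, a)) = 1 + max(0, 0) = 1
depth(f(f(a, c), h(a, a))) = 1 + max(1, 1) = 2
depth(h(c, f(f(a, c), h(a, a)))) = 1 + max(0, 2) = 3

3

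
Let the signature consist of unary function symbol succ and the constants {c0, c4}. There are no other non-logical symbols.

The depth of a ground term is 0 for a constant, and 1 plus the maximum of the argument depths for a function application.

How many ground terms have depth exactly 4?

2

Let N_k count ground terms of depth at most k. Each non-constant term of depth ≤ k is some function symbol applied to depth-≤(k−1) arguments, giving N_k = 2 + N_{k-1}.
N_0 = 2
N_1 = 2 + 2 = 4
N_2 = 2 + 4 = 6
N_3 = 2 + 6 = 8
N_4 = 2 + 8 = 10
Terms of depth exactly 4: N_4 − N_3 = 10 − 8 = 2.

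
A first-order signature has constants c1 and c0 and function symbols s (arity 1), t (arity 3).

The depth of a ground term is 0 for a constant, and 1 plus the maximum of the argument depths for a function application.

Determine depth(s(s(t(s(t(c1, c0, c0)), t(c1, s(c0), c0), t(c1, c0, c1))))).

depth(t(c1, c0, c0)) = 1 + max(0, 0, 0) = 1
depth(s(t(c1, c0, c0))) = 1 + depth(t(c1, c0, c0)) = 1 + 1 = 2
depth(s(c0)) = 1 + depth(c0) = 1 + 0 = 1
depth(t(c1, s(c0), c0)) = 1 + max(0, 1, 0) = 2
depth(t(c1, c0, c1)) = 1 + max(0, 0, 0) = 1
depth(t(s(t(c1, c0, c0)), t(c1, s(c0), c0), t(c1, c0, c1))) = 1 + max(2, 2, 1) = 3
depth(s(t(s(t(c1, c0, c0)), t(c1, s(c0), c0), t(c1, c0, c1)))) = 1 + depth(t(s(t(c1, c0, c0)), t(c1, s(c0), c0), t(c1, c0, c1))) = 1 + 3 = 4
depth(s(s(t(s(t(c1, c0, c0)), t(c1, s(c0), c0), t(c1, c0, c1))))) = 1 + depth(s(t(s(t(c1, c0, c0)), t(c1, s(c0), c0), t(c1, c0, c1)))) = 1 + 4 = 5

5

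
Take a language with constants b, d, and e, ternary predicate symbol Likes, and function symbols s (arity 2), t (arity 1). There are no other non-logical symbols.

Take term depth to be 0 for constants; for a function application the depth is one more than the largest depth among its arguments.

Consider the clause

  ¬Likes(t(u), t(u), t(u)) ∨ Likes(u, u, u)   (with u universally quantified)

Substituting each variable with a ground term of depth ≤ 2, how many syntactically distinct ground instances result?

243

Ground terms of depth ≤ 2:
  Count level by level. With function symbols s/2, t/1, the terms of depth ≤ k are the 3 constants together with each function applied to depth-≤(k−1) tuples, so N_k = 3 + N_{k-1}^2 + N_{k-1}.
  N_0 = 3
  N_1 = 3 + 3^2 + 3 = 15
  N_2 = 3 + 15^2 + 15 = 243
So there are 243 ground terms available for substitution.
The variable u ranges independently over the available ground terms, and distinct assignments produce distinct instances.
Number of ground instances = 243.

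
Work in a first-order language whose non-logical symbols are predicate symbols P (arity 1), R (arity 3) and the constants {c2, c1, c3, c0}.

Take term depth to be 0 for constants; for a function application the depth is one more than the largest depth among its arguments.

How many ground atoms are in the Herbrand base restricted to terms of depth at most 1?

First count ground terms of depth ≤ 1.
With no function symbols every ground term is a constant, so there are exactly 4 ground terms at every depth bound.
N_0 = 4
N_1 = 4
Explicitly: c2, c1, c3, c0.
So |H| = 4.
Each predicate of arity r yields |H|^r ground atoms (one per choice of an r-tuple from H):
  P: 4;  R: 4^3 = 64
Total ground atoms: 4 + 64 = 68.

68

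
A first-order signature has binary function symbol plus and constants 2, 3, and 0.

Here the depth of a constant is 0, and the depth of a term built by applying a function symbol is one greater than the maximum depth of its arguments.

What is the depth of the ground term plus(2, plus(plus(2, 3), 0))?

depth(plus(2, 3)) = 1 + max(0, 0) = 1
depth(plus(plus(2, 3), 0)) = 1 + max(1, 0) = 2
depth(plus(2, plus(plus(2, 3), 0))) = 1 + max(0, 2) = 3

3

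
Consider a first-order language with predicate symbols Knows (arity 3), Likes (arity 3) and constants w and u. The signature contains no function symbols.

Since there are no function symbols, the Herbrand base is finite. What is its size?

With no function symbols, the Herbrand universe is just the 2 constants.
Ground atoms per predicate: Knows: 2^3 = 8, Likes: 2^3 = 8.
Herbrand base size = 8 + 8 = 16.

16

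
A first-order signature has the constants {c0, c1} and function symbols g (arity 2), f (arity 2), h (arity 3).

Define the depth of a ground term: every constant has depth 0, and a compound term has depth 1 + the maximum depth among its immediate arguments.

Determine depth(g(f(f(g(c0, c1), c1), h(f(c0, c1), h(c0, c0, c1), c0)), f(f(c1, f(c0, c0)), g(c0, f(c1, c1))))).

depth(g(c0, c1)) = 1 + max(0, 0) = 1
depth(f(g(c0, c1), c1)) = 1 + max(1, 0) = 2
depth(f(c0, c1)) = 1 + max(0, 0) = 1
depth(h(c0, c0, c1)) = 1 + max(0, 0, 0) = 1
depth(h(f(c0, c1), h(c0, c0, c1), c0)) = 1 + max(1, 1, 0) = 2
depth(f(f(g(c0, c1), c1), h(f(c0, c1), h(c0, c0, c1), c0))) = 1 + max(2, 2) = 3
depth(f(c0, c0)) = 1 + max(0, 0) = 1
depth(f(c1, f(c0, c0))) = 1 + max(0, 1) = 2
depth(f(c1, c1)) = 1 + max(0, 0) = 1
depth(g(c0, f(c1, c1))) = 1 + max(0, 1) = 2
depth(f(f(c1, f(c0, c0)), g(c0, f(c1, c1)))) = 1 + max(2, 2) = 3
depth(g(f(f(g(c0, c1), c1), h(f(c0, c1), h(c0, c0, c1), c0)), f(f(c1, f(c0, c0)), g(c0, f(c1, c1))))) = 1 + max(3, 3) = 4

4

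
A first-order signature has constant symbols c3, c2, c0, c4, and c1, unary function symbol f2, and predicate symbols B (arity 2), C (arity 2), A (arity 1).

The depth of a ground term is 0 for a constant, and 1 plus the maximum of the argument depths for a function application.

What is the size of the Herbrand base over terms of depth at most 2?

First count ground terms of depth ≤ 2.
Let N_k count ground terms of depth at most k. Each non-constant term of depth ≤ k is some function symbol applied to depth-≤(k−1) arguments, giving N_k = 5 + N_{k-1}.
N_0 = 5
N_1 = 5 + 5 = 10
N_2 = 5 + 10 = 15
So |H| = 15.
Ground atoms are formed by filling each argument slot of a predicate with a term from H, so an r-ary predicate gives |H|^r atoms:
  B: 15^2 = 225;  C: 15^2 = 225;  A: 15
Total ground atoms: 225 + 225 + 15 = 465.

465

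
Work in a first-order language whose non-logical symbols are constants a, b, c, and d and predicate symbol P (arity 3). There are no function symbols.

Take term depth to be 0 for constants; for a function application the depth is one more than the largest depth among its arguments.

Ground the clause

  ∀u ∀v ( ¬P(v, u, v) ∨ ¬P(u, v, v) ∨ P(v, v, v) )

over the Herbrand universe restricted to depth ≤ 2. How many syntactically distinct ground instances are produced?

16

Ground terms of depth ≤ 2:
  With no function symbols every ground term is a constant, so there are exactly 4 ground terms at every depth bound.
  N_0 = 4
  N_1 = 4
  N_2 = 4
  Explicitly: a, b, c, d.
So there are 4 ground terms available for substitution.
The body mentions every one of the 2 quantified variables; since ground terms form a free algebra, no two substitutions collapse to the same formula.
Number of ground instances = 4^2 = 16.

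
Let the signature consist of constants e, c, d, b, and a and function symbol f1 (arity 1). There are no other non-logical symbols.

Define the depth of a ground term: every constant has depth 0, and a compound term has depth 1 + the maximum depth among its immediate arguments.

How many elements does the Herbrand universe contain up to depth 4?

25

Let N_k count ground terms of depth at most k. Each non-constant term of depth ≤ k is some function symbol applied to depth-≤(k−1) arguments, giving N_k = 5 + N_{k-1}.
N_0 = 5
N_1 = 5 + 5 = 10
N_2 = 5 + 10 = 15
N_3 = 5 + 15 = 20
N_4 = 5 + 20 = 25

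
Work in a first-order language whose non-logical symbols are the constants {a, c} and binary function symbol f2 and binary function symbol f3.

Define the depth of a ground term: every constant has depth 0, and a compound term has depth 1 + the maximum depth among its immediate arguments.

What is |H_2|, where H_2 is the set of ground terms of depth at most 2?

If N_k denotes the number of depth-≤k ground terms, the 2 constants give N_0 = 2, and each function symbol of arity r contributes N_{k-1}^r new terms at level k: N_k = 2 + N_{k-1}^2 + N_{k-1}^2.
N_0 = 2
N_1 = 2 + 2^2 + 2^2 = 10
N_2 = 2 + 10^2 + 10^2 = 202

202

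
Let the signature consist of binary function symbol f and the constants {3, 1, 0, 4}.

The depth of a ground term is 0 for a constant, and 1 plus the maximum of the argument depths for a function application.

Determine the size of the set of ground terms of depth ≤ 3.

163220

Let N_k = |{terms of depth ≤ k}|. Then N_0 = 4 and N_k = 4 + N_{k-1}^2 for k ≥ 1 (one summand per function symbol, arity giving the exponent).
N_0 = 4
N_1 = 4 + 4^2 = 20
N_2 = 4 + 20^2 = 404
N_3 = 4 + 404^2 = 163220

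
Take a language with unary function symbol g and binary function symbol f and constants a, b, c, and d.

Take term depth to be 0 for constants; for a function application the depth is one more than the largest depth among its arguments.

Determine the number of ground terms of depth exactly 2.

Write N_k for the number of ground terms of depth ≤ k. A term of depth ≤ k is either a constant or a function symbol applied to arguments of depth ≤ k−1, so N_k = 4 + N_{k-1} + N_{k-1}^2.
N_0 = 4
N_1 = 4 + 4 + 4^2 = 24
N_2 = 4 + 24 + 24^2 = 604
Terms of depth exactly 2: N_2 − N_1 = 604 − 24 = 580.

580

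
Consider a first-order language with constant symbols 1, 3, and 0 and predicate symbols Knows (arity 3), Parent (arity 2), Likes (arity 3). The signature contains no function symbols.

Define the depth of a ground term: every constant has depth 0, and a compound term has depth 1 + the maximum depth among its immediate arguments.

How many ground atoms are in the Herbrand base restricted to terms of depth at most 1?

63

First count ground terms of depth ≤ 1.
With no function symbols every ground term is a constant, so there are exactly 3 ground terms at every depth bound.
N_0 = 3
N_1 = 3
Explicitly: 1, 3, 0.
So |H| = 3.
A ground atom is a predicate applied to a tuple of terms from H, so the count is the sum over predicates of |H|^arity:
  Knows: 3^3 = 27;  Parent: 3^2 = 9;  Likes: 3^3 = 27
Total ground atoms: 27 + 9 + 27 = 63.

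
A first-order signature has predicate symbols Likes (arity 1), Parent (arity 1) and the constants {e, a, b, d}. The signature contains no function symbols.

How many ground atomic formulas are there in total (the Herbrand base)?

8

With no function symbols, the Herbrand universe is just the 4 constants.
Ground atoms per predicate: Likes: 4, Parent: 4.
Herbrand base size = 4 + 4 = 8.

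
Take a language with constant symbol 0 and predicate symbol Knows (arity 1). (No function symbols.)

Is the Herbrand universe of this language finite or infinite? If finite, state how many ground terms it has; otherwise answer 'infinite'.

There are no function symbols, so the only ground term is the single constant.
The Herbrand universe is {0}, finite with 1 element.

1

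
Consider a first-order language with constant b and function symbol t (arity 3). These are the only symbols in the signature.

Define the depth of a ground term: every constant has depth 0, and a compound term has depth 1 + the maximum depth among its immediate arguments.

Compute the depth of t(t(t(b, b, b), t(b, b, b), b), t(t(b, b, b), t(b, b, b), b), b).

3

depth(t(b, b, b)) = 1 + max(0, 0, 0) = 1
depth(t(t(b, b, b), t(b, b, b), b)) = 1 + max(1, 1, 0) = 2
depth(t(t(t(b, b, b), t(b, b, b), b), t(t(b, b, b), t(b, b, b), b), b)) = 1 + max(2, 2, 0) = 3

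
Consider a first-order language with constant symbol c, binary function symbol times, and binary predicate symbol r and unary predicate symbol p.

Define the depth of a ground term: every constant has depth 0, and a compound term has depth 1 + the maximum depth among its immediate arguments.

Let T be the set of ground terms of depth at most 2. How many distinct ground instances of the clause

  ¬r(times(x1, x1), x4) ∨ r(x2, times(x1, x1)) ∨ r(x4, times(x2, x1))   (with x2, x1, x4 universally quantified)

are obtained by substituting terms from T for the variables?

Ground terms of depth ≤ 2:
  If N_k denotes the number of depth-≤k ground terms, the 1 constant gives N_0 = 1, and each function symbol of arity r contributes N_{k-1}^r new terms at level k: N_k = 1 + N_{k-1}^2.
  N_0 = 1
  N_1 = 1 + 1^2 = 2
  N_2 = 1 + 2^2 = 5
So there are 5 ground terms available for substitution.
There are 3 variables to instantiate (x2, x1, x4), each occurring in at least one literal, so different choices give different ground instances.
Number of ground instances = 5^3 = 125.

125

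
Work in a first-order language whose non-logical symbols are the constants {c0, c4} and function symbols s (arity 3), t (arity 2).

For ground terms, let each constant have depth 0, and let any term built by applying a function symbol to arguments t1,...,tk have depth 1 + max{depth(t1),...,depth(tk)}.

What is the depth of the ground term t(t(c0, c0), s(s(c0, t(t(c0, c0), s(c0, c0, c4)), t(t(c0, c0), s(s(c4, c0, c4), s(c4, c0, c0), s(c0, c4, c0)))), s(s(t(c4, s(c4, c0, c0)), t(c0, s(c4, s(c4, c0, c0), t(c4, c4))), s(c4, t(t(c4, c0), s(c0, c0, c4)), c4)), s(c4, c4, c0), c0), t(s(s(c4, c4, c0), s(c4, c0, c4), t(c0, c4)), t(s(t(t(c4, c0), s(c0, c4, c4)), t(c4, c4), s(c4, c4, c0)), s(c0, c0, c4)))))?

7

depth(t(c0, c0)) = 1 + max(0, 0) = 1
depth(s(c0, c0, c4)) = 1 + max(0, 0, 0) = 1
depth(t(t(c0, c0), s(c0, c0, c4))) = 1 + max(1, 1) = 2
depth(s(c4, c0, c4)) = 1 + max(0, 0, 0) = 1
depth(s(c4, c0, c0)) = 1 + max(0, 0, 0) = 1
depth(s(c0, c4, c0)) = 1 + max(0, 0, 0) = 1
depth(s(s(c4, c0, c4), s(c4, c0, c0), s(c0, c4, c0))) = 1 + max(1, 1, 1) = 2
depth(t(t(c0, c0), s(s(c4, c0, c4), s(c4, c0, c0), s(c0, c4, c0)))) = 1 + max(1, 2) = 3
depth(s(c0, t(t(c0, c0), s(c0, c0, c4)), t(t(c0, c0), s(s(c4, c0, c4), s(c4, c0, c0), s(c0, c4, c0))))) = 1 + max(0, 2, 3) = 4
depth(t(c4, s(c4, c0, c0))) = 1 + max(0, 1) = 2
depth(t(c4, c4)) = 1 + max(0, 0) = 1
depth(s(c4, s(c4, c0, c0), t(c4, c4))) = 1 + max(0, 1, 1) = 2
depth(t(c0, s(c4, s(c4, c0, c0), t(c4, c4)))) = 1 + max(0, 2) = 3
depth(t(c4, c0)) = 1 + max(0, 0) = 1
depth(t(t(c4, c0), s(c0, c0, c4))) = 1 + max(1, 1) = 2
depth(s(c4, t(t(c4, c0), s(c0, c0, c4)), c4)) = 1 + max(0, 2, 0) = 3
depth(s(t(c4, s(c4, c0, c0)), t(c0, s(c4, s(c4, c0, c0), t(c4, c4))), s(c4, t(t(c4, c0), s(c0, c0, c4)), c4))) = 1 + max(2, 3, 3) = 4
depth(s(c4, c4, c0)) = 1 + max(0, 0, 0) = 1
depth(s(s(t(c4, s(c4, c0, c0)), t(c0, s(c4, s(c4, c0, c0), t(c4, c4))), s(c4, t(t(c4, c0), s(c0, c0, c4)), c4)), s(c4, c4, c0), c0)) = 1 + max(4, 1, 0) = 5
depth(t(c0, c4)) = 1 + max(0, 0) = 1
depth(s(s(c4, c4, c0), s(c4, c0, c4), t(c0, c4))) = 1 + max(1, 1, 1) = 2
depth(s(c0, c4, c4)) = 1 + max(0, 0, 0) = 1
depth(t(t(c4, c0), s(c0, c4, c4))) = 1 + max(1, 1) = 2
depth(s(t(t(c4, c0), s(c0, c4, c4)), t(c4, c4), s(c4, c4, c0))) = 1 + max(2, 1, 1) = 3
depth(t(s(t(t(c4, c0), s(c0, c4, c4)), t(c4, c4), s(c4, c4, c0)), s(c0, c0, c4))) = 1 + max(3, 1) = 4
depth(t(s(s(c4, c4, c0), s(c4, c0, c4), t(c0, c4)), t(s(t(t(c4, c0), s(c0, c4, c4)), t(c4, c4), s(c4, c4, c0)), s(c0, c0, c4)))) = 1 + max(2, 4) = 5
depth(s(s(c0, t(t(c0, c0), s(c0, c0, c4)), t(t(c0, c0), s(s(c4, c0, c4), s(c4, c0, c0), s(c0, c4, c0)))), s(s(t(c4, s(c4, c0, c0)), t(c0, s(c4, s(c4, c0, c0), t(c4, c4))), s(c4, t(t(c4, c0), s(c0, c0, c4)), c4)), s(c4, c4, c0), c0), t(s(s(c4, c4, c0), s(c4, c0, c4), t(c0, c4)), t(s(t(t(c4, c0), s(c0, c4, c4)), t(c4, c4), s(c4, c4, c0)), s(c0, c0, c4))))) = 1 + max(4, 5, 5) = 6
depth(t(t(c0, c0), s(s(c0, t(t(c0, c0), s(c0, c0, c4)), t(t(c0, c0), s(s(c4, c0, c4), s(c4, c0, c0), s(c0, c4, c0)))), s(s(t(c4, s(c4, c0, c0)), t(c0, s(c4, s(c4, c0, c0), t(c4, c4))), s(c4, t(t(c4, c0), s(c0, c0, c4)), c4)), s(c4, c4, c0), c0), t(s(s(c4, c4, c0), s(c4, c0, c4), t(c0, c4)), t(s(t(t(c4, c0), s(c0, c4, c4)), t(c4, c4), s(c4, c4, c0)), s(c0, c0, c4)))))) = 1 + max(1, 6) = 7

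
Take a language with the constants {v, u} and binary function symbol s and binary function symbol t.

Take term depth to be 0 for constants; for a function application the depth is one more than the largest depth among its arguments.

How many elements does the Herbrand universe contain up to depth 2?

202

Let N_k = |{terms of depth ≤ k}|. Then N_0 = 2 and N_k = 2 + N_{k-1}^2 + N_{k-1}^2 for k ≥ 1 (one summand per function symbol, arity giving the exponent).
N_0 = 2
N_1 = 2 + 2^2 + 2^2 = 10
N_2 = 2 + 10^2 + 10^2 = 202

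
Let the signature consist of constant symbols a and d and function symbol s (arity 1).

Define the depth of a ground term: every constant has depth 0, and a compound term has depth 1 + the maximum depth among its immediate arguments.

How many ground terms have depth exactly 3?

2

If N_k denotes the number of depth-≤k ground terms, the 2 constants give N_0 = 2, and each function symbol of arity r contributes N_{k-1}^r new terms at level k: N_k = 2 + N_{k-1}.
N_0 = 2
N_1 = 2 + 2 = 4
N_2 = 2 + 4 = 6
N_3 = 2 + 6 = 8
Terms of depth exactly 3: N_3 − N_2 = 8 − 6 = 2.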